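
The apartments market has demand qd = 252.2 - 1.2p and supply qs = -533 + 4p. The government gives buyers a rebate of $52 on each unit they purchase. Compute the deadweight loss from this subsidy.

Deadweight loss = $1248

Pre-subsidy: 252.2 - 1.2p = -533 + 4p gives p* = 151, q* = 71.
With the rebate, buyers effectively pay pb = ps − 52, where ps is the price sellers receive.
Demand in terms of ps becomes qd = 252.2 − 1.2(ps − 52) = 314.6 - 1.2ps. Setting this equal to supply: 314.6 - 1.2ps = -533 + 4ps, so ps = 163.
Buyers pay pb = 163 − 52 = 111; q' = -533 + 4·163 = 119.
The subsidy expands output by 119 − 71 = 48 past the efficient level; on those units the gap between marginal cost and willingness to pay runs from 0 up to 52.
DWL = ½ × 52 × 48 = 1248.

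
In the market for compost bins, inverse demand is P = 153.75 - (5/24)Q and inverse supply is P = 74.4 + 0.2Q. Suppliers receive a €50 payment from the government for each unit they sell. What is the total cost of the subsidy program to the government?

Government cost = 776100/49

Pre-subsidy: 153.75 - (5/24)Q = 74.4 + 0.2Q gives Q* = 9522/49 and P* = 5550/49.
With the subsidy, sellers receive Ps = Pb + 50 for each unit, where Pb is the price buyers pay.
On the curves, Pb = 153.75 - (5/24)Q and Ps = 74.4 + 0.2Q; the wedge Ps − Pb = 50 gives 74.4 + 0.2Q − (153.75 - (5/24)Q) = 50, so Q' = 15522/49.
Then Pb = 153.75 − (5/24)·(15522/49) = 4300/49 and Ps = 74.4 + 0.2·(15522/49) = 6750/49.
Government outlay = subsidy × quantity = 50 × 15522/49 = 776100/49.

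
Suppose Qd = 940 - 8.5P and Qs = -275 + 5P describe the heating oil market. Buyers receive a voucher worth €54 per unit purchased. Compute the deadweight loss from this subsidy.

Pre-subsidy: 940 - 8.5P = -275 + 5P gives P* = 90, Q* = 175.
With the rebate, buyers effectively pay Pb = Ps − 54, where Ps is the price sellers receive.
Demand in terms of Ps becomes Qd = 940 − 8.5(Ps − 54) = 1399 - 8.5Ps. Setting this equal to supply: 1399 - 8.5Ps = -275 + 5Ps, so Ps = 124.
Buyers pay Pb = 124 − 54 = 70; Q' = -275 + 5·124 = 345.
The subsidy expands output by 345 − 175 = 170 past the efficient level; on those units the gap between marginal cost and willingness to pay runs from 0 up to 54.
DWL = ½ × 54 × 170 = 4590.

Deadweight loss = €4590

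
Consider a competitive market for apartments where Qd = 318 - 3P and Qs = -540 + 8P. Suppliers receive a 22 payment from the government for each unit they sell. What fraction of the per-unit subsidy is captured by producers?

Pre-subsidy: 318 - 3P = -540 + 8P gives P* = 78, Q* = 84.
With the subsidy, sellers receive Ps = Pb + 22 for each unit, where Pb is the price buyers pay.
Supply in terms of Pb becomes Qs = -540 + 8(Pb + 22) = -364 + 8Pb. Setting this equal to demand: 318 - 3Pb = -364 + 8Pb, so Pb = 62.
Sellers receive Ps = 62 + 22 = 84; Q' = 318 − 3·62 = 132.
Buyers' price falls by P* − Pb = 78 − 62 = 16; sellers' price rises by Ps − P* = 84 − 78 = 6.
So producers capture 6/22 = 3/11 of each unit of subsidy.

Producer share = 3/11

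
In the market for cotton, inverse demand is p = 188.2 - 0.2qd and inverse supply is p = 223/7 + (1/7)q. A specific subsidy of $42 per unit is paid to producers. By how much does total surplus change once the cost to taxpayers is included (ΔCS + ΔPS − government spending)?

Net change in total surplus = -$2572.5

Pre-subsidy: 188.2 - 0.2q = 223/7 + (1/7)q gives q* = 456 and p* = 97.
With the subsidy, sellers receive ps = pb + 42 for each unit, where pb is the price buyers pay.
On the curves, pb = 188.2 - 0.2q and ps = 223/7 + (1/7)q; the wedge ps − pb = 42 gives 223/7 + (1/7)q − (188.2 - 0.2q) = 42, so q' = 578.5.
Then pb = 188.2 − 0.2·578.5 = 72.5 and ps = 223/7 + (1/7)·578.5 = 114.5.
ΔCS = ½(456 + 578.5)(97 − 72.5) = 12672.625; ΔPS = ½(456 + 578.5)(114.5 − 97) = 9051.875.
Government spending = 42 × 578.5 = 24297.
Net change = 12672.625 + 9051.875 − 24297 = -2572.5. The loss equals the DWL triangle ½·42·122.5.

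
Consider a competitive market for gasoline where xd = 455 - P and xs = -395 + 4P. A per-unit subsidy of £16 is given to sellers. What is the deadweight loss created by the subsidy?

Pre-subsidy: 455 - P = -395 + 4P gives P* = 170, x* = 285.
With the subsidy, sellers receive Ps = Pb + 16 for each unit, where Pb is the price buyers pay.
Supply in terms of Pb becomes xs = -395 + 4(Pb + 16) = -331 + 4Pb. Setting this equal to demand: 455 - Pb = -331 + 4Pb, so Pb = 157.2.
Sellers receive Ps = 157.2 + 16 = 173.2; x' = 455 − 1·157.2 = 297.8.
The subsidy expands output by 297.8 − 285 = 12.8 past the efficient level; on those units the gap between marginal cost and willingness to pay runs from 0 up to 16.
DWL = ½ × 16 × 12.8 = 102.4.

Deadweight loss = £102.4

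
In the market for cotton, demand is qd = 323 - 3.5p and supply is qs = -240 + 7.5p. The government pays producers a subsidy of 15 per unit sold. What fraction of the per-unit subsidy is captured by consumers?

Consumer share = 15/22

Pre-subsidy: 323 - 3.5p = -240 + 7.5p gives p* = 563/11, q* = 3165/22.
With the subsidy, sellers receive ps = pb + 15 for each unit, where pb is the price buyers pay.
Supply in terms of pb becomes qs = -240 + 7.5(pb + 15) = -127.5 + 7.5pb. Setting this equal to demand: 323 - 3.5pb = -127.5 + 7.5pb, so pb = 901/22.
Sellers receive ps = 901/22 + 15 = 1231/22; q' = 323 − 3.5·(901/22) = 7905/44.
Buyers' price falls by p* − pb = 563/11 − 901/22 = 225/22; sellers' price rises by ps − p* = 1231/22 − 563/11 = 105/22.
So consumers capture (225/22)/15 = 15/22 of each unit of subsidy.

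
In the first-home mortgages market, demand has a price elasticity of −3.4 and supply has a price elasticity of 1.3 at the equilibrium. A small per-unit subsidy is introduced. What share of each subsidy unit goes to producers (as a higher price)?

Producer share = 34/47

For a small subsidy around the equilibrium, the benefit split depends on the relative slopes, which at a point are proportional to the elasticities.
Buyer share = εs/(εs + |εd|) = 1.3/(1.3 + 3.4) = 13/47; seller share = |εd|/(εs + |εd|) = 34/47.
So producers capture 34/47 of the subsidy.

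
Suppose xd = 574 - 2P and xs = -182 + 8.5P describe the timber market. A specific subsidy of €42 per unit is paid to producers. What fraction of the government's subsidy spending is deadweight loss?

Pre-subsidy: 574 - 2P = -182 + 8.5P gives P* = 72, x* = 430.
With the subsidy, sellers receive Ps = Pb + 42 for each unit, where Pb is the price buyers pay.
Supply in terms of Pb becomes xs = -182 + 8.5(Pb + 42) = 175 + 8.5Pb. Setting this equal to demand: 574 - 2Pb = 175 + 8.5Pb, so Pb = 38.
Sellers receive Ps = 38 + 42 = 80; x' = 574 − 2·38 = 498.
ΔCS = ½(430 + 498)(72 − 38) = 15776; ΔPS = ½(430 + 498)(80 − 72) = 3712.
Government spending = 42 × 498 = 20916.
DWL = ½ × 42 × (498 − 430) = 1428; fraction = 1428 / 20916 = 17/249.

DWL / government spending = 17/249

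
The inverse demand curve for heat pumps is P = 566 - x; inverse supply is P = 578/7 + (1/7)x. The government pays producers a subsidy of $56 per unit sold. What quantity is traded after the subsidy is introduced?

x' = 472

Pre-subsidy: 566 - x = 578/7 + (1/7)x gives x* = 423 and P* = 143.
With the subsidy, sellers receive Ps = Pb + 56 for each unit, where Pb is the price buyers pay.
On the curves, Pb = 566 - x and Ps = 578/7 + (1/7)x; the wedge Ps − Pb = 56 gives 578/7 + (1/7)x − (566 - x) = 56, so x' = 472.
Then Pb = 566 − 1·472 = 94 and Ps = 578/7 + (1/7)·472 = 150.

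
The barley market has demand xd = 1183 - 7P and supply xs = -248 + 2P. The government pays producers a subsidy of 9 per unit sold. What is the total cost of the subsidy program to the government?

Pre-subsidy: 1183 - 7P = -248 + 2P gives P* = 159, x* = 70.
With the subsidy, sellers receive Ps = Pb + 9 for each unit, where Pb is the price buyers pay.
Supply in terms of Pb becomes xs = -248 + 2(Pb + 9) = -230 + 2Pb. Setting this equal to demand: 1183 - 7Pb = -230 + 2Pb, so Pb = 157.
Sellers receive Ps = 157 + 9 = 166; x' = 1183 − 7·157 = 84.
Government outlay = subsidy × quantity = 9 × 84 = 756.

Government cost = 756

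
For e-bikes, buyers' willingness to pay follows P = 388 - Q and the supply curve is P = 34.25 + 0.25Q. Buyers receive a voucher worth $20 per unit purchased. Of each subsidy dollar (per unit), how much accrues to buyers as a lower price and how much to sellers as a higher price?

Pre-subsidy: 388 - Q = 34.25 + 0.25Q gives Q* = 283 and P* = 105.
With the rebate, buyers effectively pay Pb = Ps − 20, where Ps is the price sellers receive.
On the curves, Pb = 388 - Q and Ps = 34.25 + 0.25Q; the wedge Ps − Pb = 20 gives 34.25 + 0.25Q − (388 - Q) = 20, so Q' = 299.
Then Pb = 388 − 1·299 = 89 and Ps = 34.25 + 0.25·299 = 109.
Buyers' price falls by P* − Pb = 105 − 89 = 16; sellers' price rises by Ps − P* = 109 − 105 = 4.

Buyers gain $16 per unit; sellers gain $4 per unit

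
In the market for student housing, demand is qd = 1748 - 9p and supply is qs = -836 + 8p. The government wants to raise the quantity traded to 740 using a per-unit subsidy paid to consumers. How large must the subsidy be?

Required subsidy s = 85 per unit

At q = 740, invert demand for the buyer price: pb = (1748 − 740)/9 = 112; invert supply for the seller price: ps = (740 − (-836))/8 = 197.
The subsidy must fill the gap: s = ps − pb = 197 − 112 = 85.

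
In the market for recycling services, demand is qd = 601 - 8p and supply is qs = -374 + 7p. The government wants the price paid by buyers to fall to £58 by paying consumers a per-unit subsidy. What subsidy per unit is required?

At a buyer price of 58, quantity demanded is 601 − 8·58 = 137.
Sellers supply 137 only when they receive ps with -374 + 7·ps = 137, i.e. ps = 73.
s = ps − pb = 73 − 58 = 15.

Required subsidy s = £15 per unit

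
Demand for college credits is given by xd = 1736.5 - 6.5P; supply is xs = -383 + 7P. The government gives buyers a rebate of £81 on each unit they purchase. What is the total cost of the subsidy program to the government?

Government cost = £80109

Pre-subsidy: 1736.5 - 6.5P = -383 + 7P gives P* = 157, x* = 716.
With the rebate, buyers effectively pay Pb = Ps − 81, where Ps is the price sellers receive.
Demand in terms of Ps becomes xd = 1736.5 − 6.5(Ps − 81) = 2263 - 6.5Ps. Setting this equal to supply: 2263 - 6.5Ps = -383 + 7Ps, so Ps = 196.
Buyers pay Pb = 196 − 81 = 115; x' = -383 + 7·196 = 989.
Government outlay = subsidy × quantity = 81 × 989 = 80109.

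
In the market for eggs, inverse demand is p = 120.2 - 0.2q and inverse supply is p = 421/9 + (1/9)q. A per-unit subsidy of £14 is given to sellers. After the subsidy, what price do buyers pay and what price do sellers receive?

Buyers pay £64; sellers receive £78

Pre-subsidy: 120.2 - 0.2q = 421/9 + (1/9)q gives q* = 236 and p* = 73.
With the subsidy, sellers receive ps = pb + 14 for each unit, where pb is the price buyers pay.
On the curves, pb = 120.2 - 0.2q and ps = 421/9 + (1/9)q; the wedge ps − pb = 14 gives 421/9 + (1/9)q − (120.2 - 0.2q) = 14, so q' = 281.
Then pb = 120.2 − 0.2·281 = 64 and ps = 421/9 + (1/9)·281 = 78.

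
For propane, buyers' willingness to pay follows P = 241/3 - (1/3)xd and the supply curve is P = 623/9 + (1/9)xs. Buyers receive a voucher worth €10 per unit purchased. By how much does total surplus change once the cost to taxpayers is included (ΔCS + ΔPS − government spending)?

Net change in total surplus = -€112.5

Pre-subsidy: 241/3 - (1/3)x = 623/9 + (1/9)x gives x* = 25 and P* = 72.
With the rebate, buyers effectively pay Pb = Ps − 10, where Ps is the price sellers receive.
On the curves, Pb = 241/3 - (1/3)x and Ps = 623/9 + (1/9)x; the wedge Ps − Pb = 10 gives 623/9 + (1/9)x − (241/3 - (1/3)x) = 10, so x' = 47.5.
Then Pb = 241/3 − (1/3)·47.5 = 64.5 and Ps = 623/9 + (1/9)·47.5 = 74.5.
ΔCS = ½(25 + 47.5)(72 − 64.5) = 271.875; ΔPS = ½(25 + 47.5)(74.5 − 72) = 90.625.
Government spending = 10 × 47.5 = 475.
Net change = 271.875 + 90.625 − 475 = -112.5. The loss equals the DWL triangle ½·10·22.5.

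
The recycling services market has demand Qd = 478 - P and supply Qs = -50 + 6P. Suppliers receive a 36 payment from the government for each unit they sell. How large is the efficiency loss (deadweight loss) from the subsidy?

Deadweight loss = 3888/7

Pre-subsidy: 478 - P = -50 + 6P gives P* = 528/7, Q* = 2818/7.
With the subsidy, sellers receive Ps = Pb + 36 for each unit, where Pb is the price buyers pay.
Supply in terms of Pb becomes Qs = -50 + 6(Pb + 36) = 166 + 6Pb. Setting this equal to demand: 478 - Pb = 166 + 6Pb, so Pb = 312/7.
Sellers receive Ps = 312/7 + 36 = 564/7; Q' = 478 − 1·(312/7) = 3034/7.
The subsidy expands output by 3034/7 − 2818/7 = 216/7 past the efficient level; on those units the gap between marginal cost and willingness to pay runs from 0 up to 36.
DWL = ½ × 36 × 216/7 = 3888/7.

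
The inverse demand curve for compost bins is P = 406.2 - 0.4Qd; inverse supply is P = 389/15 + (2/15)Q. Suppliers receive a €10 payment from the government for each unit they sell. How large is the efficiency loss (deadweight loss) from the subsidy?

Deadweight loss = €93.75

Pre-subsidy: 406.2 - 0.4Q = 389/15 + (2/15)Q gives Q* = 713 and P* = 121.
With the subsidy, sellers receive Ps = Pb + 10 for each unit, where Pb is the price buyers pay.
On the curves, Pb = 406.2 - 0.4Q and Ps = 389/15 + (2/15)Q; the wedge Ps − Pb = 10 gives 389/15 + (2/15)Q − (406.2 - 0.4Q) = 10, so Q' = 731.75.
Then Pb = 406.2 − 0.4·731.75 = 113.5 and Ps = 389/15 + (2/15)·731.75 = 123.5.
The subsidy expands output by 731.75 − 713 = 18.75 past the efficient level; on those units the gap between marginal cost and willingness to pay runs from 0 up to 10.
DWL = ½ × 10 × 18.75 = 93.75.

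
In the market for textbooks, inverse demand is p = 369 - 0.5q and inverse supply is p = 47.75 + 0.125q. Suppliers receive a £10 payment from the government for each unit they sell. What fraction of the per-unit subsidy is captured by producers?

Pre-subsidy: 369 - 0.5q = 47.75 + 0.125q gives q* = 514 and p* = 112.
With the subsidy, sellers receive ps = pb + 10 for each unit, where pb is the price buyers pay.
On the curves, pb = 369 - 0.5q and ps = 47.75 + 0.125q; the wedge ps − pb = 10 gives 47.75 + 0.125q − (369 - 0.5q) = 10, so q' = 530.
Then pb = 369 − 0.5·530 = 104 and ps = 47.75 + 0.125·530 = 114.
Buyers' price falls by p* − pb = 112 − 104 = 8; sellers' price rises by ps − p* = 114 − 112 = 2.
So producers capture 2/10 = 0.2 of each unit of subsidy.

Producer share = 0.2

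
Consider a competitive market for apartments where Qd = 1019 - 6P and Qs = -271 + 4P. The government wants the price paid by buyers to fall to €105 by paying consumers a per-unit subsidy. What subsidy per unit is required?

Required subsidy s = €60 per unit

At a buyer price of 105, quantity demanded is 1019 − 6·105 = 389.
Sellers supply 389 only when they receive Ps with -271 + 4·Ps = 389, i.e. Ps = 165.
s = Ps − Pb = 165 − 105 = 60.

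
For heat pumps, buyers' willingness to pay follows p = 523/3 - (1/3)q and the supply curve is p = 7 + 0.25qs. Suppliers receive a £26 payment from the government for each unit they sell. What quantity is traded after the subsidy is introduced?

q' = 2320/7

Pre-subsidy: 523/3 - (1/3)q = 7 + 0.25q gives q* = 2008/7 and p* = 551/7.
With the subsidy, sellers receive ps = pb + 26 for each unit, where pb is the price buyers pay.
On the curves, pb = 523/3 - (1/3)q and ps = 7 + 0.25q; the wedge ps − pb = 26 gives 7 + 0.25q − (523/3 - (1/3)q) = 26, so q' = 2320/7.
Then pb = 523/3 − (1/3)·(2320/7) = 447/7 and ps = 7 + 0.25·(2320/7) = 629/7.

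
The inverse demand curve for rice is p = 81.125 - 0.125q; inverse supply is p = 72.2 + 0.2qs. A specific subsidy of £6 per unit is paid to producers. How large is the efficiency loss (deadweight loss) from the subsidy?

Pre-subsidy: 81.125 - 0.125q = 72.2 + 0.2q gives q* = 357/13 and p* = 1010/13.
With the subsidy, sellers receive ps = pb + 6 for each unit, where pb is the price buyers pay.
On the curves, pb = 81.125 - 0.125q and ps = 72.2 + 0.2q; the wedge ps − pb = 6 gives 72.2 + 0.2q − (81.125 - 0.125q) = 6, so q' = 597/13.
Then pb = 81.125 − 0.125·(597/13) = 980/13 and ps = 72.2 + 0.2·(597/13) = 1058/13.
The subsidy expands output by 597/13 − 357/13 = 240/13 past the efficient level; on those units the gap between marginal cost and willingness to pay runs from 0 up to 6.
DWL = ½ × 6 × 240/13 = 720/13.

Deadweight loss = 720/13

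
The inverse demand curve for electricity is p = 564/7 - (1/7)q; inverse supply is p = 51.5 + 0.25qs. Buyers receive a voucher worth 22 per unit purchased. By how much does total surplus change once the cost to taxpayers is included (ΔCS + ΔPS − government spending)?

Net change in total surplus = -616

Pre-subsidy: 564/7 - (1/7)q = 51.5 + 0.25q gives q* = 74 and p* = 70.
With the rebate, buyers effectively pay pb = ps − 22, where ps is the price sellers receive.
On the curves, pb = 564/7 - (1/7)q and ps = 51.5 + 0.25q; the wedge ps − pb = 22 gives 51.5 + 0.25q − (564/7 - (1/7)q) = 22, so q' = 130.
Then pb = 564/7 − (1/7)·130 = 62 and ps = 51.5 + 0.25·130 = 84.
ΔCS = ½(74 + 130)(70 − 62) = 816; ΔPS = ½(74 + 130)(84 − 70) = 1428.
Government spending = 22 × 130 = 2860.
Net change = 816 + 1428 − 2860 = -616. The loss equals the DWL triangle ½·22·56.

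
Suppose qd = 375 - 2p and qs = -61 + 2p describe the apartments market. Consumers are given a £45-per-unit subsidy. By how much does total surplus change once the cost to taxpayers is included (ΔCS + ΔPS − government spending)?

Net change in total surplus = -£1012.5

Pre-subsidy: 375 - 2p = -61 + 2p gives p* = 109, q* = 157.
With the rebate, buyers effectively pay pb = ps − 45, where ps is the price sellers receive.
Demand in terms of ps becomes qd = 375 − 2(ps − 45) = 465 - 2ps. Setting this equal to supply: 465 - 2ps = -61 + 2ps, so ps = 131.5.
Buyers pay pb = 131.5 − 45 = 86.5; q' = -61 + 2·131.5 = 202.
ΔCS = ½(157 + 202)(109 − 86.5) = 4038.75; ΔPS = ½(157 + 202)(131.5 − 109) = 4038.75.
Government spending = 45 × 202 = 9090.
Net change = 4038.75 + 4038.75 − 9090 = -1012.5. The loss equals the DWL triangle ½·45·45.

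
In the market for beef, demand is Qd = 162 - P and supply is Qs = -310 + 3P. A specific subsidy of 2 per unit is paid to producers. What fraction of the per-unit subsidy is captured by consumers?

Pre-subsidy: 162 - P = -310 + 3P gives P* = 118, Q* = 44.
With the subsidy, sellers receive Ps = Pb + 2 for each unit, where Pb is the price buyers pay.
Supply in terms of Pb becomes Qs = -310 + 3(Pb + 2) = -304 + 3Pb. Setting this equal to demand: 162 - Pb = -304 + 3Pb, so Pb = 116.5.
Sellers receive Ps = 116.5 + 2 = 118.5; Q' = 162 − 1·116.5 = 45.5.
Buyers' price falls by P* − Pb = 118 − 116.5 = 1.5; sellers' price rises by Ps − P* = 118.5 − 118 = 0.5.
So consumers capture 1.5/2 = 0.75 of each unit of subsidy.

Consumer share = 0.75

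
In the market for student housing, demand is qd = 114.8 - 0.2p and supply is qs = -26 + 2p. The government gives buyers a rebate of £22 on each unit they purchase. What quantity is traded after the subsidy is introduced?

Pre-subsidy: 114.8 - 0.2p = -26 + 2p gives p* = 64, q* = 102.
With the rebate, buyers effectively pay pb = ps − 22, where ps is the price sellers receive.
Demand in terms of ps becomes qd = 114.8 − 0.2(ps − 22) = 119.2 - 0.2ps. Setting this equal to supply: 119.2 - 0.2ps = -26 + 2ps, so ps = 66.
Buyers pay pb = 66 − 22 = 44; q' = -26 + 2·66 = 106.

q' = 106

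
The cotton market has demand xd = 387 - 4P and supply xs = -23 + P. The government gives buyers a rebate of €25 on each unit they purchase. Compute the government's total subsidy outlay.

Pre-subsidy: 387 - 4P = -23 + P gives P* = 82, x* = 59.
With the rebate, buyers effectively pay Pb = Ps − 25, where Ps is the price sellers receive.
Demand in terms of Ps becomes xd = 387 − 4(Ps − 25) = 487 - 4Ps. Setting this equal to supply: 487 - 4Ps = -23 + Ps, so Ps = 102.
Buyers pay Pb = 102 − 25 = 77; x' = -23 + 1·102 = 79.
Government outlay = subsidy × quantity = 25 × 79 = 1975.

Government cost = €1975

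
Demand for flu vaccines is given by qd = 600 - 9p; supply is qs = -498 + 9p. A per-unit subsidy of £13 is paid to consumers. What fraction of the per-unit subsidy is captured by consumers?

Consumer share = 0.5

Pre-subsidy: 600 - 9p = -498 + 9p gives p* = 61, q* = 51.
With the rebate, buyers effectively pay pb = ps − 13, where ps is the price sellers receive.
Demand in terms of ps becomes qd = 600 − 9(ps − 13) = 717 - 9ps. Setting this equal to supply: 717 - 9ps = -498 + 9ps, so ps = 67.5.
Buyers pay pb = 67.5 − 13 = 54.5; q' = -498 + 9·67.5 = 109.5.
Buyers' price falls by p* − pb = 61 − 54.5 = 6.5; sellers' price rises by ps − p* = 67.5 − 61 = 6.5.
So consumers capture 6.5/13 = 0.5 of each unit of subsidy.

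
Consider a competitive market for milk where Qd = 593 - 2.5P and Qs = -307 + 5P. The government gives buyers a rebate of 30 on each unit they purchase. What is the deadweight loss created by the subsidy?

Deadweight loss = 750

Pre-subsidy: 593 - 2.5P = -307 + 5P gives P* = 120, Q* = 293.
With the rebate, buyers effectively pay Pb = Ps − 30, where Ps is the price sellers receive.
Demand in terms of Ps becomes Qd = 593 − 2.5(Ps − 30) = 668 - 2.5Ps. Setting this equal to supply: 668 - 2.5Ps = -307 + 5Ps, so Ps = 130.
Buyers pay Pb = 130 − 30 = 100; Q' = -307 + 5·130 = 343.
The subsidy expands output by 343 − 293 = 50 past the efficient level; on those units the gap between marginal cost and willingness to pay runs from 0 up to 30.
DWL = ½ × 30 × 50 = 750.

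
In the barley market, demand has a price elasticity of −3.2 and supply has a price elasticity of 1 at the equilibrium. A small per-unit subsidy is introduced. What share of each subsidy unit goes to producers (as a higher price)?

Producer share = 16/21

For a small subsidy around the equilibrium, the benefit split depends on the relative slopes, which at a point are proportional to the elasticities.
Buyer share = εs/(εs + |εd|) = 1/(1 + 3.2) = 5/21; seller share = |εd|/(εs + |εd|) = 16/21.
So producers capture 16/21 of the subsidy.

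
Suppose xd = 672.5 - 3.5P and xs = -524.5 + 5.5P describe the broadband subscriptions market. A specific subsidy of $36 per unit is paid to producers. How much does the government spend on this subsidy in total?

Government cost = $10224

Pre-subsidy: 672.5 - 3.5P = -524.5 + 5.5P gives P* = 133, x* = 207.
With the subsidy, sellers receive Ps = Pb + 36 for each unit, where Pb is the price buyers pay.
Supply in terms of Pb becomes xs = -524.5 + 5.5(Pb + 36) = -326.5 + 5.5Pb. Setting this equal to demand: 672.5 - 3.5Pb = -326.5 + 5.5Pb, so Pb = 111.
Sellers receive Ps = 111 + 36 = 147; x' = 672.5 − 3.5·111 = 284.
Government outlay = subsidy × quantity = 36 × 284 = 10224.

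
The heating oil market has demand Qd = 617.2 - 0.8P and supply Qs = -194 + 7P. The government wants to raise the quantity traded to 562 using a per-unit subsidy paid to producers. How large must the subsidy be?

Required subsidy s = 39 per unit

At Q = 562, invert demand for the buyer price: Pb = (617.2 − 562)/0.8 = 69; invert supply for the seller price: Ps = (562 − (-194))/7 = 108.
The subsidy must fill the gap: s = Ps − Pb = 108 − 69 = 39.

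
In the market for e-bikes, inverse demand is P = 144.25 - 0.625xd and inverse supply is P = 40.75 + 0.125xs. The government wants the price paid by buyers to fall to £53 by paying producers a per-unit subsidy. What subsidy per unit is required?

Required subsidy s = £6 per unit

At a buyer price of 53, quantity demanded is 230.8 − 1.6·53 = 146.
Sellers supply 146 only when they receive Ps = 40.75 + 0.125·146 = 59.
s = Ps − Pb = 59 − 53 = 6.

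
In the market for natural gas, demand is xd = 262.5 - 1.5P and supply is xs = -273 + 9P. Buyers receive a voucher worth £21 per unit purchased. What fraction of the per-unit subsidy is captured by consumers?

Consumer share = 6/7

Pre-subsidy: 262.5 - 1.5P = -273 + 9P gives P* = 51, x* = 186.
With the rebate, buyers effectively pay Pb = Ps − 21, where Ps is the price sellers receive.
Demand in terms of Ps becomes xd = 262.5 − 1.5(Ps − 21) = 294 - 1.5Ps. Setting this equal to supply: 294 - 1.5Ps = -273 + 9Ps, so Ps = 54.
Buyers pay Pb = 54 − 21 = 33; x' = -273 + 9·54 = 213.
Buyers' price falls by P* − Pb = 51 − 33 = 18; sellers' price rises by Ps − P* = 54 − 51 = 3.
So consumers capture 18/21 = 6/7 of each unit of subsidy.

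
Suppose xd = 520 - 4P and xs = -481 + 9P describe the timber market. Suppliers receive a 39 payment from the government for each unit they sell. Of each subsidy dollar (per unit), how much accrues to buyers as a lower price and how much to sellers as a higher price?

Pre-subsidy: 520 - 4P = -481 + 9P gives P* = 77, x* = 212.
With the subsidy, sellers receive Ps = Pb + 39 for each unit, where Pb is the price buyers pay.
Supply in terms of Pb becomes xs = -481 + 9(Pb + 39) = -130 + 9Pb. Setting this equal to demand: 520 - 4Pb = -130 + 9Pb, so Pb = 50.
Sellers receive Ps = 50 + 39 = 89; x' = 520 − 4·50 = 320.
Buyers' price falls by P* − Pb = 77 − 50 = 27; sellers' price rises by Ps − P* = 89 − 77 = 12.

Buyers gain 27 per unit; sellers gain 12 per unit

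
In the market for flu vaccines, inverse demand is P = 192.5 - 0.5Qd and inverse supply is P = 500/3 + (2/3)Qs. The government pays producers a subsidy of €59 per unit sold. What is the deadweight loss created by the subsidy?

Deadweight loss = 10443/7

Pre-subsidy: 192.5 - 0.5Q = 500/3 + (2/3)Q gives Q* = 155/7 and P* = 1270/7.
With the subsidy, sellers receive Ps = Pb + 59 for each unit, where Pb is the price buyers pay.
On the curves, Pb = 192.5 - 0.5Q and Ps = 500/3 + (2/3)Q; the wedge Ps − Pb = 59 gives 500/3 + (2/3)Q − (192.5 - 0.5Q) = 59, so Q' = 509/7.
Then Pb = 192.5 − 0.5·(509/7) = 1093/7 and Ps = 500/3 + (2/3)·(509/7) = 1506/7.
The subsidy expands output by 509/7 − 155/7 = 354/7 past the efficient level; on those units the gap between marginal cost and willingness to pay runs from 0 up to 59.
DWL = ½ × 59 × 354/7 = 10443/7.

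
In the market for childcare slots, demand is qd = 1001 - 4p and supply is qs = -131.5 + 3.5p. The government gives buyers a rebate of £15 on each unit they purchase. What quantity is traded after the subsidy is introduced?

q' = 425

Pre-subsidy: 1001 - 4p = -131.5 + 3.5p gives p* = 151, q* = 397.
With the rebate, buyers effectively pay pb = ps − 15, where ps is the price sellers receive.
Demand in terms of ps becomes qd = 1001 − 4(ps − 15) = 1061 - 4ps. Setting this equal to supply: 1061 - 4ps = -131.5 + 3.5ps, so ps = 159.
Buyers pay pb = 159 − 15 = 144; q' = -131.5 + 3.5·159 = 425.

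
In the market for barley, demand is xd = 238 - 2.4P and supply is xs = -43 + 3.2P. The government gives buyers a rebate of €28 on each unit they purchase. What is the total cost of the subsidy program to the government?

Pre-subsidy: 238 - 2.4P = -43 + 3.2P gives P* = 1405/28, x* = 823/7.
With the rebate, buyers effectively pay Pb = Ps − 28, where Ps is the price sellers receive.
Demand in terms of Ps becomes xd = 238 − 2.4(Ps − 28) = 305.2 - 2.4Ps. Setting this equal to supply: 305.2 - 2.4Ps = -43 + 3.2Ps, so Ps = 1741/28.
Buyers pay Pb = 1741/28 − 28 = 957/28; x' = -43 + 3.2·(1741/28) = 5459/35.
Government outlay = subsidy × quantity = 28 × 5459/35 = 4367.2.

Government cost = €4367.2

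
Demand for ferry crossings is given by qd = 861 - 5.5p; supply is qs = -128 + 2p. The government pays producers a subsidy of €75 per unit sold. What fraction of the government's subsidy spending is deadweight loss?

Pre-subsidy: 861 - 5.5p = -128 + 2p gives p* = 1978/15, q* = 2036/15.
With the subsidy, sellers receive ps = pb + 75 for each unit, where pb is the price buyers pay.
Supply in terms of pb becomes qs = -128 + 2(pb + 75) = 22 + 2pb. Setting this equal to demand: 861 - 5.5pb = 22 + 2pb, so pb = 1678/15.
Sellers receive ps = 1678/15 + 75 = 2803/15; q' = 861 − 5.5·(1678/15) = 3686/15.
ΔCS = ½(2036/15 + 3686/15)(1978/15 − 1678/15) = 11444/3; ΔPS = ½(2036/15 + 3686/15)(2803/15 − 1978/15) = 31471/3.
Government spending = 75 × 3686/15 = 18430.
DWL = ½ × 75 × (3686/15 − 2036/15) = 4125; fraction = 4125 / 18430 = 825/3686.

DWL / government spending = 825/3686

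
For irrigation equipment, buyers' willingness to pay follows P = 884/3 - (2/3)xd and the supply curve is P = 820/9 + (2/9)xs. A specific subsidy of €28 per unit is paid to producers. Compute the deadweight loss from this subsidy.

Pre-subsidy: 884/3 - (2/3)x = 820/9 + (2/9)x gives x* = 229 and P* = 142.
With the subsidy, sellers receive Ps = Pb + 28 for each unit, where Pb is the price buyers pay.
On the curves, Pb = 884/3 - (2/3)x and Ps = 820/9 + (2/9)x; the wedge Ps − Pb = 28 gives 820/9 + (2/9)x − (884/3 - (2/3)x) = 28, so x' = 260.5.
Then Pb = 884/3 − (2/3)·260.5 = 121 and Ps = 820/9 + (2/9)·260.5 = 149.
The subsidy expands output by 260.5 − 229 = 31.5 past the efficient level; on those units the gap between marginal cost and willingness to pay runs from 0 up to 28.
DWL = ½ × 28 × 31.5 = 441.

Deadweight loss = €441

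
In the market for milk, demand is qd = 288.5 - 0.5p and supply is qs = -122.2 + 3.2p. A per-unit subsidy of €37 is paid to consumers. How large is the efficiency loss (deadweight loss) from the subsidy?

Pre-subsidy: 288.5 - 0.5p = -122.2 + 3.2p gives p* = 111, q* = 233.
With the rebate, buyers effectively pay pb = ps − 37, where ps is the price sellers receive.
Demand in terms of ps becomes qd = 288.5 − 0.5(ps − 37) = 307 - 0.5ps. Setting this equal to supply: 307 - 0.5ps = -122.2 + 3.2ps, so ps = 116.
Buyers pay pb = 116 − 37 = 79; q' = -122.2 + 3.2·116 = 249.
The subsidy expands output by 249 − 233 = 16 past the efficient level; on those units the gap between marginal cost and willingness to pay runs from 0 up to 37.
DWL = ½ × 37 × 16 = 296.

Deadweight loss = €296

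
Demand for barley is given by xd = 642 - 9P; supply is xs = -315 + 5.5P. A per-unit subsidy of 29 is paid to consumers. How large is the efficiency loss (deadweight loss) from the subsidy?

Pre-subsidy: 642 - 9P = -315 + 5.5P gives P* = 66, x* = 48.
With the rebate, buyers effectively pay Pb = Ps − 29, where Ps is the price sellers receive.
Demand in terms of Ps becomes xd = 642 − 9(Ps − 29) = 903 - 9Ps. Setting this equal to supply: 903 - 9Ps = -315 + 5.5Ps, so Ps = 84.
Buyers pay Pb = 84 − 29 = 55; x' = -315 + 5.5·84 = 147.
The subsidy expands output by 147 − 48 = 99 past the efficient level; on those units the gap between marginal cost and willingness to pay runs from 0 up to 29.
DWL = ½ × 29 × 99 = 1435.5.

Deadweight loss = 1435.5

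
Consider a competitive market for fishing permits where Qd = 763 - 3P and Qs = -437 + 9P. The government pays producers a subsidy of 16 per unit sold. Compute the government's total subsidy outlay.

Pre-subsidy: 763 - 3P = -437 + 9P gives P* = 100, Q* = 463.
With the subsidy, sellers receive Ps = Pb + 16 for each unit, where Pb is the price buyers pay.
Supply in terms of Pb becomes Qs = -437 + 9(Pb + 16) = -293 + 9Pb. Setting this equal to demand: 763 - 3Pb = -293 + 9Pb, so Pb = 88.
Sellers receive Ps = 88 + 16 = 104; Q' = 763 − 3·88 = 499.
Government outlay = subsidy × quantity = 16 × 499 = 7984.

Government cost = 7984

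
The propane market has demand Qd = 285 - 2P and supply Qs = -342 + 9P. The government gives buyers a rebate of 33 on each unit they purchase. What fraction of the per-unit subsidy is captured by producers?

Pre-subsidy: 285 - 2P = -342 + 9P gives P* = 57, Q* = 171.
With the rebate, buyers effectively pay Pb = Ps − 33, where Ps is the price sellers receive.
Demand in terms of Ps becomes Qd = 285 − 2(Ps − 33) = 351 - 2Ps. Setting this equal to supply: 351 - 2Ps = -342 + 9Ps, so Ps = 63.
Buyers pay Pb = 63 − 33 = 30; Q' = -342 + 9·63 = 225.
Buyers' price falls by P* − Pb = 57 − 30 = 27; sellers' price rises by Ps − P* = 63 − 57 = 6.
So producers capture 6/33 = 2/11 of each unit of subsidy.

Producer share = 2/11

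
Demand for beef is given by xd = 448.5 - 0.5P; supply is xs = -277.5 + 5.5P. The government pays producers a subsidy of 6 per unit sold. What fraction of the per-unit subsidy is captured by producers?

Producer share = 1/12

Pre-subsidy: 448.5 - 0.5P = -277.5 + 5.5P gives P* = 121, x* = 388.
With the subsidy, sellers receive Ps = Pb + 6 for each unit, where Pb is the price buyers pay.
Supply in terms of Pb becomes xs = -277.5 + 5.5(Pb + 6) = -244.5 + 5.5Pb. Setting this equal to demand: 448.5 - 0.5Pb = -244.5 + 5.5Pb, so Pb = 115.5.
Sellers receive Ps = 115.5 + 6 = 121.5; x' = 448.5 − 0.5·115.5 = 390.75.
Buyers' price falls by P* − Pb = 121 − 115.5 = 5.5; sellers' price rises by Ps − P* = 121.5 − 121 = 0.5.
So producers capture 0.5/6 = 1/12 of each unit of subsidy.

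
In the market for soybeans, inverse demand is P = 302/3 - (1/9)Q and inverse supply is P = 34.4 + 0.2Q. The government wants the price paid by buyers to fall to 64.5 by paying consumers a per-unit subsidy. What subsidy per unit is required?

At a buyer price of 64.5, quantity demanded is 906 − 9·64.5 = 325.5.
Sellers supply 325.5 only when they receive Ps = 34.4 + 0.2·325.5 = 99.5.
s = Ps − Pb = 99.5 − 64.5 = 35.

Required subsidy s = 35 per unit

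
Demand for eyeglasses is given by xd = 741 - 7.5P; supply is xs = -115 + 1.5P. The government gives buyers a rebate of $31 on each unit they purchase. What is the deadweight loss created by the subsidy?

Pre-subsidy: 741 - 7.5P = -115 + 1.5P gives P* = 856/9, x* = 83/3.
With the rebate, buyers effectively pay Pb = Ps − 31, where Ps is the price sellers receive.
Demand in terms of Ps becomes xd = 741 − 7.5(Ps − 31) = 973.5 - 7.5Ps. Setting this equal to supply: 973.5 - 7.5Ps = -115 + 1.5Ps, so Ps = 2177/18.
Buyers pay Pb = 2177/18 − 31 = 1619/18; x' = -115 + 1.5·(2177/18) = 797/12.
The subsidy expands output by 797/12 − 83/3 = 38.75 past the efficient level; on those units the gap between marginal cost and willingness to pay runs from 0 up to 31.
DWL = ½ × 31 × 38.75 = 600.625.

Deadweight loss = $600.625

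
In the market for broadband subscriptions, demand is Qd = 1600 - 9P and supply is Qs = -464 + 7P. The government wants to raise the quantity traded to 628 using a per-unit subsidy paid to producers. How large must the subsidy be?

At Q = 628, invert demand for the buyer price: Pb = (1600 − 628)/9 = 108; invert supply for the seller price: Ps = (628 − (-464))/7 = 156.
The subsidy must fill the gap: s = Ps − Pb = 156 − 108 = 48.

Required subsidy s = 48 per unit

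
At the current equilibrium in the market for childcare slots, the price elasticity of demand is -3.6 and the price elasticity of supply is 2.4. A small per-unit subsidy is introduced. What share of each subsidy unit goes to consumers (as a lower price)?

For a small subsidy around the equilibrium, the benefit split depends on the relative slopes, which at a point are proportional to the elasticities.
Buyer share = εs/(εs + |εd|) = 2.4/(2.4 + 3.6) = 0.4; seller share = |εd|/(εs + |εd|) = 0.6.

Consumer share = 0.4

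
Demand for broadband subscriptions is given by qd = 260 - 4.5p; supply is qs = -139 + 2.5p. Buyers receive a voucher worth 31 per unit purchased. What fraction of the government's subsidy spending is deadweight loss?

DWL / government spending = 1395/2986

Pre-subsidy: 260 - 4.5p = -139 + 2.5p gives p* = 57, q* = 3.5.
With the rebate, buyers effectively pay pb = ps − 31, where ps is the price sellers receive.
Demand in terms of ps becomes qd = 260 − 4.5(ps − 31) = 399.5 - 4.5ps. Setting this equal to supply: 399.5 - 4.5ps = -139 + 2.5ps, so ps = 1077/14.
Buyers pay pb = 1077/14 − 31 = 643/14; q' = -139 + 2.5·(1077/14) = 1493/28.
ΔCS = ½(3.5 + 1493/28)(57 − 643/14) = 246605/784; ΔPS = ½(3.5 + 1493/28)(1077/14 − 57) = 443889/784.
Government spending = 31 × 1493/28 = 46283/28.
DWL = ½ × 31 × (1493/28 − 3.5) = 43245/56; fraction = (43245/56) / (46283/28) = 1395/2986.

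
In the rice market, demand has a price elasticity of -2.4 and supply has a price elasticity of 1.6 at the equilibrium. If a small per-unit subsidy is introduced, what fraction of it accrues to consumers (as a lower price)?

Consumer share = 0.4

For a small subsidy around the equilibrium, the benefit split depends on the relative slopes, which at a point are proportional to the elasticities.
Buyer share = εs/(εs + |εd|) = 1.6/(1.6 + 2.4) = 0.4; seller share = |εd|/(εs + |εd|) = 0.6.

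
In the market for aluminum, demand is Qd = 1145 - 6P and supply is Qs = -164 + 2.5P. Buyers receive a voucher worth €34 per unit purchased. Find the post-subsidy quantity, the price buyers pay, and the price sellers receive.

Pre-subsidy: 1145 - 6P = -164 + 2.5P gives P* = 154, Q* = 221.
With the rebate, buyers effectively pay Pb = Ps − 34, where Ps is the price sellers receive.
Demand in terms of Ps becomes Qd = 1145 − 6(Ps − 34) = 1349 - 6Ps. Setting this equal to supply: 1349 - 6Ps = -164 + 2.5Ps, so Ps = 178.
Buyers pay Pb = 178 − 34 = 144; Q' = -164 + 2.5·178 = 281.

Q' = 281; buyers pay €144; sellers receive €178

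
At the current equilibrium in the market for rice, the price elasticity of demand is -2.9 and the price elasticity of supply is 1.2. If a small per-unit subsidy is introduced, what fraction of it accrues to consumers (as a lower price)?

Consumer share = 12/41

For a small subsidy around the equilibrium, the benefit split depends on the relative slopes, which at a point are proportional to the elasticities.
Buyer share = εs/(εs + |εd|) = 1.2/(1.2 + 2.9) = 12/41; seller share = |εd|/(εs + |εd|) = 29/41.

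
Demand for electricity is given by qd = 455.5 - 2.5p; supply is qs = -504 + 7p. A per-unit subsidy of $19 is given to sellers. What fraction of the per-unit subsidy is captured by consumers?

Pre-subsidy: 455.5 - 2.5p = -504 + 7p gives p* = 101, q* = 203.
With the subsidy, sellers receive ps = pb + 19 for each unit, where pb is the price buyers pay.
Supply in terms of pb becomes qs = -504 + 7(pb + 19) = -371 + 7pb. Setting this equal to demand: 455.5 - 2.5pb = -371 + 7pb, so pb = 87.
Sellers receive ps = 87 + 19 = 106; q' = 455.5 − 2.5·87 = 238.
Buyers' price falls by p* − pb = 101 − 87 = 14; sellers' price rises by ps − p* = 106 − 101 = 5.
So consumers capture 14/19 = 14/19 of each unit of subsidy.

Consumer share = 14/19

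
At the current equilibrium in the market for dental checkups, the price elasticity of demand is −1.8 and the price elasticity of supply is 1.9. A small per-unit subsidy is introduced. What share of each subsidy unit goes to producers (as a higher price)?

Producer share = 18/37

For a small subsidy around the equilibrium, the benefit split depends on the relative slopes, which at a point are proportional to the elasticities.
Buyer share = εs/(εs + |εd|) = 1.9/(1.9 + 1.8) = 19/37; seller share = |εd|/(εs + |εd|) = 18/37.
So producers capture 18/37 of the subsidy.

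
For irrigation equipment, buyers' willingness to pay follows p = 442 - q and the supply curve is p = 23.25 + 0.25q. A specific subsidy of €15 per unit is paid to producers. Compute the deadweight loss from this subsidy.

Deadweight loss = €90

Pre-subsidy: 442 - q = 23.25 + 0.25q gives q* = 335 and p* = 107.
With the subsidy, sellers receive ps = pb + 15 for each unit, where pb is the price buyers pay.
On the curves, pb = 442 - q and ps = 23.25 + 0.25q; the wedge ps − pb = 15 gives 23.25 + 0.25q − (442 - q) = 15, so q' = 347.
Then pb = 442 − 1·347 = 95 and ps = 23.25 + 0.25·347 = 110.
The subsidy expands output by 347 − 335 = 12 past the efficient level; on those units the gap between marginal cost and willingness to pay runs from 0 up to 15.
DWL = ½ × 15 × 12 = 90.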